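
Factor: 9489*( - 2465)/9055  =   - 4678077/1811= - 3^1*17^1*29^1*1811^ ( - 1 )*3163^1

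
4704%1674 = 1356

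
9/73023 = 3/24341 = 0.00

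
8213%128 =21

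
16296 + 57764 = 74060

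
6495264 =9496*684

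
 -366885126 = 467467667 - 834352793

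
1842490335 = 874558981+967931354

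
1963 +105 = 2068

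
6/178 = 3/89  =  0.03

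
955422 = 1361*702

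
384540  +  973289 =1357829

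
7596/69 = 110 +2/23 = 110.09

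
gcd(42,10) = 2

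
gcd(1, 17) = 1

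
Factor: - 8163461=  - 167^1*48883^1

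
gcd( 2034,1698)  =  6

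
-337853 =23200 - 361053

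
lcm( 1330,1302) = 123690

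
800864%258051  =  26711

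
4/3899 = 4/3899 =0.00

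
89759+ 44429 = 134188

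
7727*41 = 316807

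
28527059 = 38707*737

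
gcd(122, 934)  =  2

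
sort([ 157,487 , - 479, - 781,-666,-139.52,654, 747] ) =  [ - 781, - 666 , - 479, -139.52,157, 487, 654,  747] 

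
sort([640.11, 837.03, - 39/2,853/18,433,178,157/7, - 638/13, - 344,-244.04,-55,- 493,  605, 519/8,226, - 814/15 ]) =[ - 493, - 344, - 244.04, - 55, - 814/15 , - 638/13, - 39/2,157/7,853/18, 519/8 , 178, 226,433, 605,  640.11,837.03]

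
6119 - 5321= 798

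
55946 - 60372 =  - 4426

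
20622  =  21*982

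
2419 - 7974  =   - 5555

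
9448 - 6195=3253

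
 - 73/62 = -2+ 51/62 = -1.18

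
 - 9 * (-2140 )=19260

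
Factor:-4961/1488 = - 2^( - 4)*3^ ( - 1 )*11^2 * 31^( - 1 )*41^1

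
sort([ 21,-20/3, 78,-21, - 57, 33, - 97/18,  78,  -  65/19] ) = [  -  57, - 21, - 20/3, - 97/18, - 65/19,21,33, 78,78]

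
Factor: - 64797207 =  - 3^1*21599069^1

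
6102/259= 6102/259 =23.56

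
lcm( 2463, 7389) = 7389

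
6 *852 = 5112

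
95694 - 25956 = 69738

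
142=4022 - 3880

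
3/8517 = 1/2839 = 0.00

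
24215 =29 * 835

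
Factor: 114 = 2^1  *  3^1*19^1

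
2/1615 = 2/1615 = 0.00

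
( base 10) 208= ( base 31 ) 6M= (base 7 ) 415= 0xD0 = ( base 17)C4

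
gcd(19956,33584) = 4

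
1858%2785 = 1858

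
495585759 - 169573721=326012038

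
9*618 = 5562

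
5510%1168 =838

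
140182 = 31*4522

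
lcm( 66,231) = 462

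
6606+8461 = 15067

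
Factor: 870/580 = 2^(-1 )*3^1 =3/2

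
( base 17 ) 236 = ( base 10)635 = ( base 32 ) jr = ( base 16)27B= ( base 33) J8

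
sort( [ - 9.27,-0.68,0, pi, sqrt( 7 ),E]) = [ - 9.27  , - 0.68,0, sqrt( 7),E, pi]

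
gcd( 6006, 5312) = 2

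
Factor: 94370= 2^1*5^1 * 9437^1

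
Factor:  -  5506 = -2^1*2753^1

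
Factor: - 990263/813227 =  - 29^1 * 34147^1 * 813227^(-1)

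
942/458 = 2 + 13/229= 2.06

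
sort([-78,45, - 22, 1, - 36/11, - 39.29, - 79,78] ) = [ - 79, - 78, - 39.29,-22,-36/11, 1,45,78]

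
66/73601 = 6/6691 = 0.00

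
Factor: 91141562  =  2^1*45570781^1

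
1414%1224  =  190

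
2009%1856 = 153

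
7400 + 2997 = 10397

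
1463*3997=5847611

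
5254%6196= 5254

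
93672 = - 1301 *( -72 ) 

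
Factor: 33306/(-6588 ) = -91/18 = - 2^( - 1)*3^( - 2)*7^1 * 13^1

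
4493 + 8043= 12536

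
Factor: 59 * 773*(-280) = -2^3* 5^1 * 7^1*59^1*773^1 = - 12769960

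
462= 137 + 325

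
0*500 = 0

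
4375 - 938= 3437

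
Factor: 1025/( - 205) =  - 5 = - 5^1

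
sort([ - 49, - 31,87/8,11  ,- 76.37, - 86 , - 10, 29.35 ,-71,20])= [ - 86, - 76.37, - 71, - 49,-31, - 10, 87/8,  11, 20,29.35] 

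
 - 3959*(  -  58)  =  229622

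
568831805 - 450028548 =118803257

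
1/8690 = 1/8690 = 0.00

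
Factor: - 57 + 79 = 22 = 2^1*11^1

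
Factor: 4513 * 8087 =36496631 = 4513^1*8087^1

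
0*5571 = 0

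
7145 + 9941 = 17086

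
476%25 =1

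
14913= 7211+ 7702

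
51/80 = 51/80 =0.64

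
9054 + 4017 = 13071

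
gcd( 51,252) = 3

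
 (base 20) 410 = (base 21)3E3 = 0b11001010100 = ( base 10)1620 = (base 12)B30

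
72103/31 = 2325 + 28/31= 2325.90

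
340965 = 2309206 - 1968241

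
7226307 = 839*8613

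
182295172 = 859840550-677545378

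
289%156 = 133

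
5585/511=10  +  475/511 = 10.93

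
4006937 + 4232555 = 8239492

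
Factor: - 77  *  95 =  - 5^1*7^1*11^1*19^1 = -7315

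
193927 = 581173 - 387246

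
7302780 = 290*25182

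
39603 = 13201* 3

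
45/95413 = 45/95413 = 0.00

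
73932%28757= 16418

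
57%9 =3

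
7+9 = 16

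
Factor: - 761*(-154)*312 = 2^4 * 3^1* 7^1*  11^1 * 13^1* 761^1 = 36564528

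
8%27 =8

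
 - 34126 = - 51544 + 17418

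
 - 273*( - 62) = 16926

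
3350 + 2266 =5616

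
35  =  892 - 857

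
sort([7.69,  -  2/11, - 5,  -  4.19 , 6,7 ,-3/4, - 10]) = [-10,-5,  -  4.19, - 3/4,-2/11, 6, 7,7.69 ] 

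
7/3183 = 7/3183 = 0.00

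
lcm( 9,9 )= 9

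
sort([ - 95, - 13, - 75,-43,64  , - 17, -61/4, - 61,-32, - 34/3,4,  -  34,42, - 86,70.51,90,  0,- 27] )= [ - 95,  -  86,-75,-61 , - 43, - 34,-32,-27, - 17, - 61/4,  -  13,-34/3,0, 4, 42, 64,70.51,90 ] 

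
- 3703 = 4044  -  7747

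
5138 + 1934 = 7072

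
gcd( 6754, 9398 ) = 2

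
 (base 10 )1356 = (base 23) 2cm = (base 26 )204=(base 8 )2514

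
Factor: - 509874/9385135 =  - 2^1 * 3^1*  5^( - 1 )*71^( - 1 ) * 26437^( -1) * 84979^1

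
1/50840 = 1/50840 = 0.00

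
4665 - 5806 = -1141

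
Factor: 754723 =754723^1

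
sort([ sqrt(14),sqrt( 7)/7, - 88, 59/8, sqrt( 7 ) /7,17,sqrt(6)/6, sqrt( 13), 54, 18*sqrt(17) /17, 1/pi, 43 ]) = [ - 88, 1/pi, sqrt( 7 )/7,sqrt(7)/7, sqrt( 6) /6, sqrt( 13), sqrt(14), 18 * sqrt( 17)/17, 59/8, 17,43,54 ]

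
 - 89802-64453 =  - 154255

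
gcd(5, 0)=5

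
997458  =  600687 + 396771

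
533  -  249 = 284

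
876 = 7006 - 6130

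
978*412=402936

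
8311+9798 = 18109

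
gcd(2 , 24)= 2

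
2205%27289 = 2205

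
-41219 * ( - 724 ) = 29842556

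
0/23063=0 = 0.00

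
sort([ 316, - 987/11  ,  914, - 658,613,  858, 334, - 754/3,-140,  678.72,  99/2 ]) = [ - 658, - 754/3,-140 , - 987/11,  99/2,316, 334 , 613,  678.72,858, 914 ] 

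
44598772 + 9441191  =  54039963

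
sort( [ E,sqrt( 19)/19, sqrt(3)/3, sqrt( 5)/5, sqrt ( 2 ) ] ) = [ sqrt( 19 )/19,sqrt( 5)/5,sqrt(3 ) /3, sqrt( 2),E]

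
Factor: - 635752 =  - 2^3*13^1*6113^1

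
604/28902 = 302/14451 =0.02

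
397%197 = 3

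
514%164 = 22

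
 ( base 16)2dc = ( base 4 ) 23130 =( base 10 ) 732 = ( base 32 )ms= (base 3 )1000010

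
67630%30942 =5746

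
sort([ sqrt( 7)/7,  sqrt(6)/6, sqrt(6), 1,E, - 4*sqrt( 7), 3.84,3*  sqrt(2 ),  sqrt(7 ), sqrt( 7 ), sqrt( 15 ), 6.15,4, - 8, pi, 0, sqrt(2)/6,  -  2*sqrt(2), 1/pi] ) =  [ - 4*sqrt( 7 ), - 8, - 2*sqrt(2 ),0,sqrt(2) /6,  1/pi, sqrt (7 ) /7, sqrt(6) /6 , 1,sqrt( 6), sqrt(7 ),sqrt ( 7), E,pi, 3.84, sqrt( 15), 4,3*sqrt(2),6.15]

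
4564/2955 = 1 + 1609/2955 =1.54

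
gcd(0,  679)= 679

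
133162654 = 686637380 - 553474726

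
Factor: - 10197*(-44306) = 451788282 = 2^1*3^2*11^1 * 103^1 * 22153^1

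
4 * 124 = 496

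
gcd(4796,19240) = 4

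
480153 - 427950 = 52203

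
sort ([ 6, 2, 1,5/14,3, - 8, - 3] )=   [-8, - 3, 5/14, 1, 2, 3, 6]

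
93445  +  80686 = 174131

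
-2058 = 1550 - 3608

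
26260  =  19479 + 6781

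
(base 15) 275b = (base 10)8411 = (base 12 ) 4A4B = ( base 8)20333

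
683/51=13+20/51 = 13.39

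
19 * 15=285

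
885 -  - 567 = 1452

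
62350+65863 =128213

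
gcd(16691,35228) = 1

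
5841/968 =6 + 3/88 = 6.03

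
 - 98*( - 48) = 4704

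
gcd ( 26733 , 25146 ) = 3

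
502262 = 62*8101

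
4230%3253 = 977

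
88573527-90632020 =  - 2058493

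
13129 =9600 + 3529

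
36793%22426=14367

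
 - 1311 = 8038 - 9349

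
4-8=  - 4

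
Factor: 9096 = 2^3*3^1*379^1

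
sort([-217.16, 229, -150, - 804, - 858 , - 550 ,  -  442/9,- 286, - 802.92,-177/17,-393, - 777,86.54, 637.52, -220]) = [ - 858,  -  804, - 802.92, - 777, - 550, - 393, - 286, - 220,-217.16 , - 150,-442/9,-177/17 , 86.54, 229, 637.52]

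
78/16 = 39/8 = 4.88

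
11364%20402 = 11364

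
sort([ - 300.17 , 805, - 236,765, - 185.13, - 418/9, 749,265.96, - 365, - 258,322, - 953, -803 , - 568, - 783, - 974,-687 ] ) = [ - 974, - 953,-803, - 783, - 687, - 568, - 365, - 300.17 , - 258, - 236, - 185.13, -418/9, 265.96,322, 749,765,805 ] 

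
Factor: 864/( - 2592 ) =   -  3^( - 1) =- 1/3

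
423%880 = 423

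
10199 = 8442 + 1757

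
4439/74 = 4439/74 = 59.99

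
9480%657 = 282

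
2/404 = 1/202= 0.00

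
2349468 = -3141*( - 748) 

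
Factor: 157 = 157^1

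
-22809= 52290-75099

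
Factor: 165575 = 5^2*37^1*179^1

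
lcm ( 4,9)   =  36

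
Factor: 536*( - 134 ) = - 71824 = - 2^4*67^2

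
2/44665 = 2/44665 =0.00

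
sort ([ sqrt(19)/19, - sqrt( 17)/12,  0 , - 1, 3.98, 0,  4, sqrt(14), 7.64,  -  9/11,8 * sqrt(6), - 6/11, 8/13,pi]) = [ - 1,-9/11,-6/11,-sqrt( 17 ) /12,0, 0,sqrt(19 )/19, 8/13,pi,sqrt(14),3.98, 4, 7.64, 8 * sqrt(6) ] 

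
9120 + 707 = 9827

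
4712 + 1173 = 5885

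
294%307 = 294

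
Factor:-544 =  - 2^5 * 17^1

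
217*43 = 9331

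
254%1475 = 254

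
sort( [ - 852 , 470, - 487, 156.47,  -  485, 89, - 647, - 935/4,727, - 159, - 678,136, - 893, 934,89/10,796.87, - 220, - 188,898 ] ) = [ - 893,-852 , - 678,  -  647, - 487,-485,-935/4,-220,- 188, - 159, 89/10,  89, 136,156.47,470,727, 796.87, 898, 934]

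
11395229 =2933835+8461394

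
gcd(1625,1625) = 1625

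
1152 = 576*2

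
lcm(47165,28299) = 141495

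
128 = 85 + 43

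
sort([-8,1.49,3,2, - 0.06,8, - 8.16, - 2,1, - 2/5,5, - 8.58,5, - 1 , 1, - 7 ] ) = [ -8.58, - 8.16,  -  8, - 7, - 2, - 1, - 2/5, - 0.06,1, 1,1.49,2, 3,5, 5  ,  8] 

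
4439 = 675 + 3764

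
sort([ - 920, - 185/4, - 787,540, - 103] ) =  [ - 920, - 787, - 103,  -  185/4,540 ] 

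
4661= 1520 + 3141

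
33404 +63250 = 96654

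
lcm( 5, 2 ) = 10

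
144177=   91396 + 52781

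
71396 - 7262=64134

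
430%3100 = 430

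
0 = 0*59589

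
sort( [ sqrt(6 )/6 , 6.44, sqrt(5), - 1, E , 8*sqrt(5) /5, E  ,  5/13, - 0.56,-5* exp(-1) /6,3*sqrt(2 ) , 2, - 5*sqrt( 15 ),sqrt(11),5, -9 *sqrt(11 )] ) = [  -  9*sqrt(11), - 5*sqrt( 15 ), - 1 , - 0.56, - 5* exp(- 1 )/6,5/13, sqrt(6)/6,2, sqrt(5 ), E, E,sqrt( 11),8*sqrt( 5)/5,  3*sqrt(2 ), 5,  6.44 ]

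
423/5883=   141/1961 = 0.07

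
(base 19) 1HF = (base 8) 1273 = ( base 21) 1C6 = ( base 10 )699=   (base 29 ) O3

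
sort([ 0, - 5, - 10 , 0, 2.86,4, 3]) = [ - 10, - 5 , 0,0 , 2.86, 3,4]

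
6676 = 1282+5394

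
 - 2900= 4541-7441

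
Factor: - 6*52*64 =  - 2^9*3^1 * 13^1 =- 19968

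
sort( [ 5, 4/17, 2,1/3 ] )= [4/17, 1/3, 2,5 ] 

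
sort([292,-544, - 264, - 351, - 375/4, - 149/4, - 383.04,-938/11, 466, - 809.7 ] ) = [ - 809.7 , - 544, - 383.04, - 351, - 264, - 375/4,-938/11 ,- 149/4, 292, 466]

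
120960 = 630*192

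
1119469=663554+455915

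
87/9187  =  87/9187 = 0.01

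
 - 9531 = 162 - 9693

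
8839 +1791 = 10630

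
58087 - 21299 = 36788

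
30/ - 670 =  - 1+64/67  =  - 0.04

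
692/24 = 28 + 5/6= 28.83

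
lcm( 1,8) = 8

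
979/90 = 979/90 = 10.88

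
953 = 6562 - 5609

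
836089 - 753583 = 82506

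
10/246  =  5/123  =  0.04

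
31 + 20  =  51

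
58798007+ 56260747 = 115058754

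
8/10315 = 8/10315 = 0.00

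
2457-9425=  -  6968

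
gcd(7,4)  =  1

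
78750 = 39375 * 2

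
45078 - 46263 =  - 1185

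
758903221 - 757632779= 1270442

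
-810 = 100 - 910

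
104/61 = 104/61 = 1.70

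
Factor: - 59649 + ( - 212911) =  - 272560  =  - 2^4 * 5^1 * 3407^1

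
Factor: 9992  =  2^3 * 1249^1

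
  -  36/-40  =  9/10 = 0.90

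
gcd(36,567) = 9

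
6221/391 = 15+356/391 = 15.91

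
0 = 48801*0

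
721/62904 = 721/62904 = 0.01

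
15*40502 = 607530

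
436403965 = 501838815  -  65434850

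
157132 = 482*326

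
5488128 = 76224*72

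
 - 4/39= - 1 +35/39 = -0.10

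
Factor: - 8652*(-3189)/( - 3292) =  - 3^2*7^1*103^1*823^( - 1)*1063^1= - 6897807/823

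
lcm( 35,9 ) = 315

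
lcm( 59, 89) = 5251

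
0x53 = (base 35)2D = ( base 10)83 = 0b1010011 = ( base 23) 3e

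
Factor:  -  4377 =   -  3^1*1459^1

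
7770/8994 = 1295/1499 = 0.86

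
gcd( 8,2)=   2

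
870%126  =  114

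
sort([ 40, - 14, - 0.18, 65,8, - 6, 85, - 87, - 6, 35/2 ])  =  [-87, - 14, - 6, - 6, - 0.18,8 , 35/2, 40,65,85 ] 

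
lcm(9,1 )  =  9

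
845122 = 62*13631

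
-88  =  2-90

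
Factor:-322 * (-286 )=2^2*7^1*11^1*13^1*23^1 = 92092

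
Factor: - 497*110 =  - 54670 =- 2^1*5^1 * 7^1*11^1 *71^1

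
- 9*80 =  - 720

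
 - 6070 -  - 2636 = -3434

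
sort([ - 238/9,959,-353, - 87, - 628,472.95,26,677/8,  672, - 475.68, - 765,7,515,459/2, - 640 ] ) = [ - 765, - 640, - 628,- 475.68, - 353, - 87, - 238/9,7,26,677/8,459/2, 472.95, 515, 672,959 ] 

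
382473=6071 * 63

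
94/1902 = 47/951 = 0.05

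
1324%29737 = 1324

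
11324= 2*5662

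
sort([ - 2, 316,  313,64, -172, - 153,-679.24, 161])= [ - 679.24, - 172,-153, - 2, 64, 161,313, 316]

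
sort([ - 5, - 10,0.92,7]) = [ - 10,  -  5,0.92,7 ] 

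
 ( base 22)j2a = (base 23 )HB4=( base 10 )9250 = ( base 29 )ass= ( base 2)10010000100010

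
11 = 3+8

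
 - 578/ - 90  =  6+19/45  =  6.42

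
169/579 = 169/579 = 0.29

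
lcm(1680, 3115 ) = 149520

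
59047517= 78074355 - 19026838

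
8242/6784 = 4121/3392 = 1.21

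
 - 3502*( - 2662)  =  9322324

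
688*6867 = 4724496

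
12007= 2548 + 9459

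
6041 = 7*863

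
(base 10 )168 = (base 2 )10101000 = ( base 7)330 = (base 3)20020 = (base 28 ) 60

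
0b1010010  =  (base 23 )3d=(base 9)101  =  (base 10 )82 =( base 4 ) 1102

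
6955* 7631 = 53073605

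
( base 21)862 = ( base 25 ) 5L6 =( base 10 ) 3656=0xe48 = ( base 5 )104111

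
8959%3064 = 2831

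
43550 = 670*65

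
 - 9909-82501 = -92410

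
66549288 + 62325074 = 128874362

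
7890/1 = 7890 = 7890.00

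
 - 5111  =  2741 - 7852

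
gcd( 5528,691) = 691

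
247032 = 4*61758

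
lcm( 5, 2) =10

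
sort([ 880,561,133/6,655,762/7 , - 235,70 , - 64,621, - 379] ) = [ - 379, - 235,-64,133/6, 70,762/7, 561 , 621,655,880 ] 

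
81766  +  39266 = 121032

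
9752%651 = 638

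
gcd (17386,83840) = 2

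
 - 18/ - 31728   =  3/5288 = 0.00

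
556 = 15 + 541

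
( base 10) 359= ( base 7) 1022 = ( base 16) 167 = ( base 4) 11213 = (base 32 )B7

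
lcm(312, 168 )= 2184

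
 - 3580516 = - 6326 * 566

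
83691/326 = 83691/326 = 256.72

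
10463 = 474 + 9989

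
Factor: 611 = 13^1*47^1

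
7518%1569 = 1242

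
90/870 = 3/29=0.10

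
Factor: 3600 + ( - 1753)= 1847 = 1847^1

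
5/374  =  5/374 = 0.01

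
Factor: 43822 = 2^1*21911^1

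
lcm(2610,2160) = 62640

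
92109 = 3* 30703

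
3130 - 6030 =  - 2900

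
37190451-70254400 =-33063949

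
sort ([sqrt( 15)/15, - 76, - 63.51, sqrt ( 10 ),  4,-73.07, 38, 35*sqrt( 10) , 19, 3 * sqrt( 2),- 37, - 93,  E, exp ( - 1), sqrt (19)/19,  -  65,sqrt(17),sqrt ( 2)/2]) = [  -  93, - 76,-73.07, - 65, - 63.51, - 37, sqrt(19)/19,sqrt( 15) /15, exp( - 1), sqrt(2) /2,E, sqrt(10), 4,sqrt( 17), 3*sqrt( 2)  ,  19, 38, 35*sqrt( 10)]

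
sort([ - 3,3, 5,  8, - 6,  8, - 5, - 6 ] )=[ - 6, - 6,  -  5, - 3, 3,5, 8, 8 ] 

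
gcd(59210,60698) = 62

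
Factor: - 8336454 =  - 2^1*3^1*7^1*73^1*2719^1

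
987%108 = 15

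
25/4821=25/4821= 0.01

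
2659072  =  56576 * 47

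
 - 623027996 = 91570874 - 714598870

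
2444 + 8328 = 10772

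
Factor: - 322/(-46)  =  7 = 7^1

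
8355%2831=2693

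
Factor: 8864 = 2^5*277^1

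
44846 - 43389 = 1457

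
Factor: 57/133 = 3^1 * 7^( - 1) = 3/7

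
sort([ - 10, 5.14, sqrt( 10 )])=[ - 10,sqrt(10), 5.14] 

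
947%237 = 236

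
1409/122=1409/122 = 11.55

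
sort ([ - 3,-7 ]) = [ - 7, - 3 ]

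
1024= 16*64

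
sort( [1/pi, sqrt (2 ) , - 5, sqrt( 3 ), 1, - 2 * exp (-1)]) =[-5,-2 * exp ( - 1 ), 1/pi, 1, sqrt(2) , sqrt(3)] 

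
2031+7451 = 9482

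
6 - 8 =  - 2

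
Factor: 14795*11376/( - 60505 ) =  - 33661584/12101 = - 2^4*3^2 * 11^1*79^1*269^1*12101^( - 1)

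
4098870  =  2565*1598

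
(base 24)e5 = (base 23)EJ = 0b101010101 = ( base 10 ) 341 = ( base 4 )11111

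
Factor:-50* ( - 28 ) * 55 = 2^3*5^3 * 7^1*11^1 = 77000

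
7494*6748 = 50569512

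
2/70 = 1/35 = 0.03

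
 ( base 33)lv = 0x2d4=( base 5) 10344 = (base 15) 334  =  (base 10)724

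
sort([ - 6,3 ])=[ - 6,3 ]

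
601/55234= 601/55234 = 0.01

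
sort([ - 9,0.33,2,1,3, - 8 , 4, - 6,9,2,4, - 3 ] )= [-9, -8,  -  6, - 3,0.33,  1,  2,2,3, 4,4,9 ]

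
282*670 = 188940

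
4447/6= 741 + 1/6  =  741.17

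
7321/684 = 7321/684 = 10.70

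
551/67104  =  551/67104 = 0.01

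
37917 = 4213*9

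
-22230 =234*(-95)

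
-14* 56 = -784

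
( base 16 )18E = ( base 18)142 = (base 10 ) 398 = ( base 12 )292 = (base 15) 1b8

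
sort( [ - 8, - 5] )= [ - 8, - 5] 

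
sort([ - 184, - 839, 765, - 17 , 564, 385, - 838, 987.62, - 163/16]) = [-839, - 838, -184, - 17, - 163/16,385,564,  765, 987.62] 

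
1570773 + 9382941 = 10953714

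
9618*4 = 38472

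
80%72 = 8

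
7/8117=7/8117 = 0.00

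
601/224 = 2+153/224 = 2.68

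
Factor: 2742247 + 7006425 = 9748672  =  2^6*19^1*8017^1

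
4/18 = 2/9= 0.22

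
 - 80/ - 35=16/7 = 2.29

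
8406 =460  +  7946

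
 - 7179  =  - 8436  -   - 1257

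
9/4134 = 3/1378 = 0.00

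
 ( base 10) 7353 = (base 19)1170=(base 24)CI9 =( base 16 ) 1CB9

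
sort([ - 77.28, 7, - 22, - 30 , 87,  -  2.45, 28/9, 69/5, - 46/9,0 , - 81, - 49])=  [-81, - 77.28, - 49, - 30, - 22, - 46/9, - 2.45, 0, 28/9, 7, 69/5, 87 ]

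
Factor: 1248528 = 2^4*3^1*19^1 * 37^2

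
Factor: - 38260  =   - 2^2*5^1*1913^1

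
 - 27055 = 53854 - 80909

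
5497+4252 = 9749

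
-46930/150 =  - 313 + 2/15  =  - 312.87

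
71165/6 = 11860+5/6 = 11860.83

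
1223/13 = 1223/13 = 94.08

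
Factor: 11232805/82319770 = 2246561/16463954=2^( - 1 )*13^( - 1)*83^1*613^( - 1)*1033^( - 1)*27067^1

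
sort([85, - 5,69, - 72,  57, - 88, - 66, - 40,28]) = [ - 88, - 72,-66, - 40, - 5, 28, 57, 69,85]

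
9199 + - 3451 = 5748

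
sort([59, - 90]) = [-90 , 59 ] 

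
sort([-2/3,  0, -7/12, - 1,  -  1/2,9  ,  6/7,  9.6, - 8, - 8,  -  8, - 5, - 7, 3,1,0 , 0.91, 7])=[- 8, - 8, - 8, - 7,  -  5,- 1, - 2/3,-7/12, - 1/2, 0, 0,6/7, 0.91,  1, 3  ,  7,9,9.6] 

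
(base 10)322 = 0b101000010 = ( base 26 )CA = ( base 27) bp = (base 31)ac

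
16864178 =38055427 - 21191249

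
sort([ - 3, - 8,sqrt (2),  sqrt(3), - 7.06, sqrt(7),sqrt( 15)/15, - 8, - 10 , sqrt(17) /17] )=[ - 10, - 8, - 8, - 7.06, -3,sqrt(17)/17 , sqrt(15 ) /15, sqrt(2 ),sqrt ( 3),sqrt ( 7)] 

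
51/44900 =51/44900 = 0.00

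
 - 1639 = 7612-9251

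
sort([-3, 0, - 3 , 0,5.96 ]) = [ - 3,  -  3,0,0,5.96 ] 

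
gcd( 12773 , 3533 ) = 1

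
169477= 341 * 497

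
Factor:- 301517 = - 53^1 * 5689^1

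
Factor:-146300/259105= -2^2*5^1*19^1*673^(-1 ) = - 380/673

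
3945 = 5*789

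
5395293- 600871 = 4794422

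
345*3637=1254765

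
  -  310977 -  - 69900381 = 69589404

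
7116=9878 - 2762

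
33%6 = 3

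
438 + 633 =1071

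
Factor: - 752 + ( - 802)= - 1554= - 2^1* 3^1 * 7^1*37^1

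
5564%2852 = 2712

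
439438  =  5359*82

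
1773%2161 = 1773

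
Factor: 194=2^1 * 97^1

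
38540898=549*70202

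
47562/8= 23781/4 =5945.25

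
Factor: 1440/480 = 3^1=3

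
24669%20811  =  3858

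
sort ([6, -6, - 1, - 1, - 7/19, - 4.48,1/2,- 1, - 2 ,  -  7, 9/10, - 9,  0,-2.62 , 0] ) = [ -9, - 7, - 6, - 4.48, - 2.62, - 2,-1,  -  1, - 1, - 7/19,0,  0,  1/2,9/10,6 ] 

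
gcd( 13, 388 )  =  1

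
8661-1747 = 6914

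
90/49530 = 3/1651  =  0.00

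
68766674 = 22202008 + 46564666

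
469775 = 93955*5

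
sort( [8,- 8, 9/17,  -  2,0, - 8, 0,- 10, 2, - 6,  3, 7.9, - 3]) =[ - 10 ,-8, - 8  , - 6, - 3, - 2, 0 , 0, 9/17, 2, 3, 7.9, 8 ] 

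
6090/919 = 6 + 576/919= 6.63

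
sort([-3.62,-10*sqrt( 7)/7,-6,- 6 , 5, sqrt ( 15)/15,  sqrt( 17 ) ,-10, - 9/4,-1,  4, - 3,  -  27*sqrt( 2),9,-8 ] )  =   [ -27*sqrt(2),- 10, - 8, - 6,-6 ,  -  10*sqrt( 7 ) /7, - 3.62, - 3,  -  9/4, - 1,sqrt( 15 )/15, 4,sqrt(17 ),5,9]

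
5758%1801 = 355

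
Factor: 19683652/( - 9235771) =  - 2^2*263^( - 1)*929^1*5297^1*35117^( - 1 )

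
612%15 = 12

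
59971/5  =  11994 + 1/5=11994.20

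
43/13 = 3  +  4/13 = 3.31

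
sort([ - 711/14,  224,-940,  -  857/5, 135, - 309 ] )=[ - 940, - 309,  -  857/5, - 711/14,135,224 ]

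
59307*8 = 474456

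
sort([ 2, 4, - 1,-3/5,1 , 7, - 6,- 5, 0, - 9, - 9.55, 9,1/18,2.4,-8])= [-9.55, - 9, - 8, - 6, - 5,-1,-3/5,0, 1/18, 1,2,2.4,  4,7,  9 ]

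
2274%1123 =28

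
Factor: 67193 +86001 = 2^1*76597^1 = 153194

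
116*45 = 5220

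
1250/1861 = 1250/1861= 0.67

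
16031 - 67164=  - 51133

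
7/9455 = 7/9455 =0.00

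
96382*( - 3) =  - 289146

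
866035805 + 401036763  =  1267072568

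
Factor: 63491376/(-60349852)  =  - 15872844/15087463=-  2^2 * 3^1*13^1 * 19^(-1) * 101749^1 * 794077^( - 1 )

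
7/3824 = 7/3824 = 0.00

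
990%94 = 50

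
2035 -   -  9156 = 11191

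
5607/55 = 5607/55 = 101.95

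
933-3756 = -2823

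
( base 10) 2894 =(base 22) 5lc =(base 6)21222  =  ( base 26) 478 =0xB4E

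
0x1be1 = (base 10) 7137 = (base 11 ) 53a9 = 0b1101111100001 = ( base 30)7rr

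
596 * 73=43508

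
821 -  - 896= 1717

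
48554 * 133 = 6457682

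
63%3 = 0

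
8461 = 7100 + 1361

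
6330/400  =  15 + 33/40 = 15.82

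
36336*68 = 2470848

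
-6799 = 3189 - 9988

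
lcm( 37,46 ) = 1702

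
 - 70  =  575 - 645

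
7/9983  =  7/9983 = 0.00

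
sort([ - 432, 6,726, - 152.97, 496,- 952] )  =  [ - 952, - 432, - 152.97, 6, 496,  726 ] 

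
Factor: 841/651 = 3^(-1 )*7^( - 1) * 29^2*31^( - 1) 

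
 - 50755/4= - 12689 + 1/4= - 12688.75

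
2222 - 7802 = - 5580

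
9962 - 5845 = 4117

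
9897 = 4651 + 5246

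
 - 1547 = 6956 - 8503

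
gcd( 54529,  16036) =1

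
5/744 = 5/744 =0.01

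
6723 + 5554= 12277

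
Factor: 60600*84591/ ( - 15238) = - 2563107300/7619 = -2^2*3^4*5^2*13^1 * 19^( - 1)*101^1*241^1*401^(  -  1) 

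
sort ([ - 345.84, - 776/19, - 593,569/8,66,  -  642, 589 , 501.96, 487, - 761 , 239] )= [ - 761, - 642,-593 , - 345.84, - 776/19,66, 569/8,239, 487,501.96, 589 ]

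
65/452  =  65/452 = 0.14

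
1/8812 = 1/8812= 0.00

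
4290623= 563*7621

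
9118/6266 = 1 + 1426/3133 = 1.46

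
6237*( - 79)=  - 492723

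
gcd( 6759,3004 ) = 751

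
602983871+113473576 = 716457447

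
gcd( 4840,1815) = 605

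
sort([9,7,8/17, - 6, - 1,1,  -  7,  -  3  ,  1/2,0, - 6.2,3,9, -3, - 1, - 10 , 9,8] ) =[  -  10,-7, - 6.2, - 6,  -  3, - 3, - 1, - 1 , 0,  8/17,  1/2, 1,3,7,8, 9, 9,9 ]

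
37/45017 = 37/45017 = 0.00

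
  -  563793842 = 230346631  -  794140473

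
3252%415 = 347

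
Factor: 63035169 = 3^1*563^1*37321^1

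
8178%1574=308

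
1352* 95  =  128440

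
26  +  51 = 77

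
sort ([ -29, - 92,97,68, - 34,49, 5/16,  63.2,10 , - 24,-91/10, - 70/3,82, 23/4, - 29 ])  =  [ - 92, - 34, - 29,  -  29, - 24, - 70/3, - 91/10,  5/16, 23/4,10, 49,63.2, 68, 82,97]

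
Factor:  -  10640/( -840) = 38/3  =  2^1*3^ ( -1 )*19^1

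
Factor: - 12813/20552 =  - 2^(-3)*3^1*7^( - 1 )*367^( - 1)*4271^1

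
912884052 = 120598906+792285146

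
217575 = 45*4835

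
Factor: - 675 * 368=  -  2^4*3^3 * 5^2*23^1 = - 248400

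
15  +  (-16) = - 1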